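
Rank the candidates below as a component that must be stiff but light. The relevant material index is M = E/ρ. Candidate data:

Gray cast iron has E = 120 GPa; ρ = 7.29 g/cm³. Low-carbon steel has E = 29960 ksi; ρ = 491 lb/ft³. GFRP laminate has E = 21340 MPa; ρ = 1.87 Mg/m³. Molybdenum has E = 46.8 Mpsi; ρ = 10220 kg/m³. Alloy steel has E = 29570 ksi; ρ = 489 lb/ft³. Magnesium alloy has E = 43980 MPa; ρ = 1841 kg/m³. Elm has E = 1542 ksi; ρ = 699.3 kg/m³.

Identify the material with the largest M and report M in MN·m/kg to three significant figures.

molybdenum, M = 31.6 MN·m/kg

Convert each candidate to consistent units, then evaluate M:
  gray cast iron: E = 120.0 GPa, ρ = 7290 kg/m³
  low-carbon steel: E = 206.6 GPa, ρ = 7865 kg/m³
  GFRP laminate: E = 21.34 GPa, ρ = 1870 kg/m³
  molybdenum: E = 322.7 GPa, ρ = 10220 kg/m³
  alloy steel: E = 203.9 GPa, ρ = 7833 kg/m³
  magnesium alloy: E = 43.98 GPa, ρ = 1841 kg/m³
  elm: E = 10.63 GPa, ρ = 699.3 kg/m³
  molybdenum: M = 31.6 MN·m/kg
  low-carbon steel: M = 26.3 MN·m/kg
  alloy steel: M = 26.0 MN·m/kg
  magnesium alloy: M = 23.9 MN·m/kg
  gray cast iron: M = 16.5 MN·m/kg
  elm: M = 15.2 MN·m/kg
  GFRP laminate: M = 11.4 MN·m/kg
Molybdenum ranks first.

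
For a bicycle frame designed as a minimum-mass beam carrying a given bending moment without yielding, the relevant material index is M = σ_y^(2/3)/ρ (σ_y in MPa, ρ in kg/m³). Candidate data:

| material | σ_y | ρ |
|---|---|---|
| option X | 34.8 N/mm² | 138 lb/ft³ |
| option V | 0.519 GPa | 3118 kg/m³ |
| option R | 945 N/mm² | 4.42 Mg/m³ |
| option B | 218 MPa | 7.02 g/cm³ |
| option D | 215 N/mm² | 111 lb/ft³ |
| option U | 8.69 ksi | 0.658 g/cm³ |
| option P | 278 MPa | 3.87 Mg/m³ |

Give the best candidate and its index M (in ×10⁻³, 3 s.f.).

option U, M = 23.3×10⁻³

In SI units:
  option X: σ_y = 34.80 MPa, ρ = 2211 kg/m³
  option V: σ_y = 519.0 MPa, ρ = 3118 kg/m³
  option R: σ_y = 945.0 MPa, ρ = 4420 kg/m³
  option B: σ_y = 218.0 MPa, ρ = 7020 kg/m³
  option D: σ_y = 215.0 MPa, ρ = 1778 kg/m³
  option U: σ_y = 59.92 MPa, ρ = 658.0 kg/m³
  option P: σ_y = 278.0 MPa, ρ = 3870 kg/m³
  option U: M = 23.3×10⁻³
  option R: M = 21.8×10⁻³
  option V: M = 20.7×10⁻³
  option D: M = 20.2×10⁻³
  option P: M = 11.0×10⁻³
  option B: M = 5.16×10⁻³
  option X: M = 4.82×10⁻³
The maximum is for option U.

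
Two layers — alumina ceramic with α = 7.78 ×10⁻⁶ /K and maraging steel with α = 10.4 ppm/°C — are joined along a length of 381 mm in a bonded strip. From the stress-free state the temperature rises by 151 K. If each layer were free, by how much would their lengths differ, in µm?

Δα = |7.78 − 10.4|×10⁻⁶/K = 2.62×10⁻⁶/K.
ΔL_mismatch = Δα·L·ΔT = 2.62×10⁻⁶ × 381.0 mm × 151.0 K = 151 µm.

151 µm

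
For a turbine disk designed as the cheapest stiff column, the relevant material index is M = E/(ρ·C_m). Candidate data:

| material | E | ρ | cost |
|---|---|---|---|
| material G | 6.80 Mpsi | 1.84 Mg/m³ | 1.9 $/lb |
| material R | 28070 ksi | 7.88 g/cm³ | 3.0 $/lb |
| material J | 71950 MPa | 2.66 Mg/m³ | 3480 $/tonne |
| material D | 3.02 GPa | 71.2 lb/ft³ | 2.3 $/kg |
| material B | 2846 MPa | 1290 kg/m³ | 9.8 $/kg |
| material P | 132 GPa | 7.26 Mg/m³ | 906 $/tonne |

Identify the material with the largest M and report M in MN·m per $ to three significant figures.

Putting every candidate on a common basis:
  material G: E = 46.88 GPa, ρ = 1840 kg/m³, cost = 4.189 $/kg
  material R: E = 193.5 GPa, ρ = 7880 kg/m³, cost = 6.614 $/kg
  material J: E = 71.95 GPa, ρ = 2660 kg/m³, cost = 3.480 $/kg
  material D: E = 3.020 GPa, ρ = 1141 kg/m³, cost = 2.300 $/kg
  material B: E = 2.846 GPa, ρ = 1290 kg/m³, cost = 9.800 $/kg
  material P: E = 132.0 GPa, ρ = 7260 kg/m³, cost = 0.9060 $/kg
  material P: M = 20.1 MN·m per $
  material J: M = 7.77 MN·m per $
  material G: M = 6.08 MN·m per $
  material R: M = 3.71 MN·m per $
  material D: M = 1.15 MN·m per $
  material B: M = 0.225 MN·m per $
Highest index: material P.

material P, M = 20.1 MN·m per $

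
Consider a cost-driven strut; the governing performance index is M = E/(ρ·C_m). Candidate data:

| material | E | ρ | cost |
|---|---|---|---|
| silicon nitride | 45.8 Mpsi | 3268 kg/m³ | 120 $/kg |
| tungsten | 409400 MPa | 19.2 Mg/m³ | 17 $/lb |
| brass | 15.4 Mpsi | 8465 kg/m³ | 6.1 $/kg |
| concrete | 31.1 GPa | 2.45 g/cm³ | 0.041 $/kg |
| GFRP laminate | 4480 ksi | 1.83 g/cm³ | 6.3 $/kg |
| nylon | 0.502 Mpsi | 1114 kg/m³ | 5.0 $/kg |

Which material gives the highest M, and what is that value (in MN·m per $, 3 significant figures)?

Convert each candidate to consistent units, then evaluate M:
  silicon nitride: E = 315.8 GPa, ρ = 3268 kg/m³, cost = 120.0 $/kg
  tungsten: E = 409.4 GPa, ρ = 19200 kg/m³, cost = 37.48 $/kg
  brass: E = 106.2 GPa, ρ = 8465 kg/m³, cost = 6.100 $/kg
  concrete: E = 31.10 GPa, ρ = 2450 kg/m³, cost = 0.04100 $/kg
  GFRP laminate: E = 30.89 GPa, ρ = 1830 kg/m³, cost = 6.300 $/kg
  nylon: E = 3.461 GPa, ρ = 1114 kg/m³, cost = 5.000 $/kg
  concrete: M = 310 MN·m per $
  GFRP laminate: M = 2.68 MN·m per $
  brass: M = 2.06 MN·m per $
  silicon nitride: M = 0.805 MN·m per $
  nylon: M = 0.621 MN·m per $
  tungsten: M = 0.569 MN·m per $
Highest index: concrete.

concrete, M = 310 MN·m per $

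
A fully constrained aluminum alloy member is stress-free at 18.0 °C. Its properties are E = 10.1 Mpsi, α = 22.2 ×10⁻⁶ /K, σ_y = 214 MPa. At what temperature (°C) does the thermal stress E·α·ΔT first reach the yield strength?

156 °C

E = 10.1 Mpsi = 69.64 GPa.
E·α·ΔT = 214.0 MPa ⇒ ΔT = 214.0 / (69.64×10³ × 22.2×10⁻⁶) = 138.4 K.
T = 18.0 + 138.4 = 156.4 °C.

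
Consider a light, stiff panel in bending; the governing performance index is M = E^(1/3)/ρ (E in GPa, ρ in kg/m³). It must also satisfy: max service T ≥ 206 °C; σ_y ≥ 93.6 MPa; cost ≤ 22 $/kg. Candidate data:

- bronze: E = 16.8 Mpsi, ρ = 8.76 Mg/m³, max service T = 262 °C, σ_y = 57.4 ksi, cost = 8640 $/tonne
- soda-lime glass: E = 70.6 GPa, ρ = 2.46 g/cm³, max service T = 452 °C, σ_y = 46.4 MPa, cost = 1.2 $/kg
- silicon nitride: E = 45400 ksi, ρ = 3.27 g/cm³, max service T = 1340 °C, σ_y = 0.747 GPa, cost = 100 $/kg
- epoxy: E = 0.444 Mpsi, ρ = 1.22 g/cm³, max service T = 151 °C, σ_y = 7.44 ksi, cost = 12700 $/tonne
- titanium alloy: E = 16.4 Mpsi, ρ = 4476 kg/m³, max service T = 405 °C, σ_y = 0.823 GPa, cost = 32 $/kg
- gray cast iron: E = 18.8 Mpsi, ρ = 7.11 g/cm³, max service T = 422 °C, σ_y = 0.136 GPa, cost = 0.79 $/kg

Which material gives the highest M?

gray cast iron

Screen on constraints: max service T ≥ 206 °C; σ_y ≥ 93.6 MPa; cost ≤ 22 $/kg. Survivors: bronze, gray cast iron.
Convert each candidate to consistent units, then evaluate M:
  bronze: E = 115.8 GPa, ρ = 8760 kg/m³
  gray cast iron: E = 129.6 GPa, ρ = 7110 kg/m³
  gray cast iron: M = 0.712×10⁻³
  bronze: M = 0.556×10⁻³
Gray cast iron has the largest M.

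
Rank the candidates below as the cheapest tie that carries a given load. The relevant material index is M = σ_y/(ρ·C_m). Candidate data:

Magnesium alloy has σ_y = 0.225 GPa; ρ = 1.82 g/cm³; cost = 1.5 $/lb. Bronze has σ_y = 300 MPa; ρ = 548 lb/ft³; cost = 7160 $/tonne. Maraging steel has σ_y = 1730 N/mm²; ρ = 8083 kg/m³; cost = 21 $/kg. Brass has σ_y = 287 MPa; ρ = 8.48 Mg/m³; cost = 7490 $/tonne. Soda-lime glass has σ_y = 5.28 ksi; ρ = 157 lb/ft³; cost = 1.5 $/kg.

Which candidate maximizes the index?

In SI units:
  magnesium alloy: σ_y = 225.0 MPa, ρ = 1820 kg/m³, cost = 3.307 $/kg
  bronze: σ_y = 300.0 MPa, ρ = 8778 kg/m³, cost = 7.160 $/kg
  maraging steel: σ_y = 1730 MPa, ρ = 8083 kg/m³, cost = 21.00 $/kg
  brass: σ_y = 287.0 MPa, ρ = 8480 kg/m³, cost = 7.490 $/kg
  soda-lime glass: σ_y = 36.40 MPa, ρ = 2515 kg/m³, cost = 1.500 $/kg
  magnesium alloy: M = 37.4 kN·m per $
  maraging steel: M = 10.2 kN·m per $
  soda-lime glass: M = 9.65 kN·m per $
  bronze: M = 4.77 kN·m per $
  brass: M = 4.52 kN·m per $
Magnesium alloy has the largest M.

magnesium alloy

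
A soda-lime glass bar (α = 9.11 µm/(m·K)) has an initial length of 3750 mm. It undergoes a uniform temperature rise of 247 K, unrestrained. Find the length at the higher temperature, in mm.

3758.4 mm

ΔL = α·L₀·ΔT = 9.11×10⁻⁶ × 3750 mm × 247.0 K = 8.44 mm.
L = L₀ + ΔL = 3750 + 8.44 = 3758.4 mm.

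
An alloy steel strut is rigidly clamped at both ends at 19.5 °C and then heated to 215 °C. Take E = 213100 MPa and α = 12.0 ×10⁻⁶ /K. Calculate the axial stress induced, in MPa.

E = 213100 MPa = 213.1 GPa.
ΔT = 195.5 K. Constrained thermal stress σ = E·α·ΔT = 213.1×10³ MPa × 12.0×10⁻⁶ × 195.5 = 500 MPa (compressive).

500 MPa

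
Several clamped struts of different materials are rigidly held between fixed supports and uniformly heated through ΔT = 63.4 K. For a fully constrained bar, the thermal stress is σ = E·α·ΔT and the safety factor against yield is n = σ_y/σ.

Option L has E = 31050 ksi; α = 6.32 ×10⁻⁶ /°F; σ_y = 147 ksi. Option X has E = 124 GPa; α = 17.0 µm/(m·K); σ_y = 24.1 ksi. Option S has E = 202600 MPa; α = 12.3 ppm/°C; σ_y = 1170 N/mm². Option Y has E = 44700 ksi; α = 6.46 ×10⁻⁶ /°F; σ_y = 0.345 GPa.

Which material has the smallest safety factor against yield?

Converting E to GPa, α to ×10⁻⁶/K, σ_y to MPa, then σ and n for each:
  option L: E = 214.1, α = 11.4, σ_y = 1014 → σ = 154 MPa, n = 6.56
  option X: E = 124.0, α = 17.0, σ_y = 166.2 → σ = 134 MPa, n = 1.24
  option S: E = 202.6, α = 12.3, σ_y = 1170 → σ = 158 MPa, n = 7.41
  option Y: E = 308.2, α = 11.6, σ_y = 345.0 → σ = 227 MPa, n = 1.52
Option X has the lowest safety factor, n = 1.24.

option X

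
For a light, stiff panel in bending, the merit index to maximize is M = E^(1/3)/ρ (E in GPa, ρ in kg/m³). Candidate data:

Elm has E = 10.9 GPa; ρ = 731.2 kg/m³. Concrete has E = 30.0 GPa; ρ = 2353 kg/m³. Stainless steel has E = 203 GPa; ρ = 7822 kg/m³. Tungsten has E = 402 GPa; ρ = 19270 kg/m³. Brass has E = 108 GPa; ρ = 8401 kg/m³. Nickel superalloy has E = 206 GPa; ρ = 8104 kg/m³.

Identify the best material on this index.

elm

Computing M directly (units already consistent):
  elm: M = 3.03×10⁻³
  concrete: M = 1.32×10⁻³
  stainless steel: M = 0.751×10⁻³
  nickel superalloy: M = 0.729×10⁻³
  brass: M = 0.567×10⁻³
  tungsten: M = 0.383×10⁻³
The maximum is for elm.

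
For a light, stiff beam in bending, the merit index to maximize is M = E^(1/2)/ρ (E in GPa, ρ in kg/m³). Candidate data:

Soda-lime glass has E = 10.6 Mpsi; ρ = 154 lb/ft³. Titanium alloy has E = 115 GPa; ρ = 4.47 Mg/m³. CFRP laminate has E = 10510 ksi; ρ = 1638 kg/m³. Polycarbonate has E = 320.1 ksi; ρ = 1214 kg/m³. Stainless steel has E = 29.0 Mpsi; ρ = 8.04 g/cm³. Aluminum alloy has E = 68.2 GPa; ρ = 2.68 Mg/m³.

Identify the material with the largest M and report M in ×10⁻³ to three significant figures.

In SI units:
  soda-lime glass: E = 73.08 GPa, ρ = 2467 kg/m³
  titanium alloy: E = 115.0 GPa, ρ = 4470 kg/m³
  CFRP laminate: E = 72.46 GPa, ρ = 1638 kg/m³
  polycarbonate: E = 2.207 GPa, ρ = 1214 kg/m³
  stainless steel: E = 199.9 GPa, ρ = 8040 kg/m³
  aluminum alloy: E = 68.20 GPa, ρ = 2680 kg/m³
  CFRP laminate: M = 5.20×10⁻³
  soda-lime glass: M = 3.47×10⁻³
  aluminum alloy: M = 3.08×10⁻³
  titanium alloy: M = 2.40×10⁻³
  stainless steel: M = 1.76×10⁻³
  polycarbonate: M = 1.22×10⁻³
The maximum is for CFRP laminate.

CFRP laminate, M = 5.20×10⁻³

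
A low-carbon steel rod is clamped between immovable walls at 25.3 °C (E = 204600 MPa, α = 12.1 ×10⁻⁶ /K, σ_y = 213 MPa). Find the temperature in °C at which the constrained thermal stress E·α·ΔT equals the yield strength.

111 °C

E = 204600 MPa = 204.6 GPa.
E·α·ΔT = 213.0 MPa ⇒ ΔT = 213.0 / (204.6×10³ × 12.1×10⁻⁶) = 86.04 K.
T = 25.3 + 86.04 = 111.3 °C.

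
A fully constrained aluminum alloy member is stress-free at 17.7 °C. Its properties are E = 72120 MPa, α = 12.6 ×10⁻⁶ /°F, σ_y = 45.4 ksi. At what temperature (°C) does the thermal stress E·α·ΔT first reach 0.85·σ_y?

180 °C

E = 72120 MPa = 72.12 GPa.
α = 12.6×10⁻⁶/°F × 9/5 = 22.7×10⁻⁶/K.
σ_y = 45.4 ksi = 313.0 MPa.
E·α·ΔT = 266.1 MPa ⇒ ΔT = 266.1 / (72.12×10³ × 22.7×10⁻⁶) = 162.7 K.
T = 17.7 + 162.7 = 180.4 °C.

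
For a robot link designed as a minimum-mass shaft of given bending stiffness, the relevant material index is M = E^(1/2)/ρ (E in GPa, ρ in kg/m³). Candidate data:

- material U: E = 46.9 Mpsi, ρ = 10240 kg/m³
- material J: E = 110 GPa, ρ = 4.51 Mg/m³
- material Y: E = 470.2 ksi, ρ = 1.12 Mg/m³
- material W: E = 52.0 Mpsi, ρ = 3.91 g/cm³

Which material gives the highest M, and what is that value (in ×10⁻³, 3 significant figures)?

In SI units:
  material U: E = 323.4 GPa, ρ = 10240 kg/m³
  material J: E = 110.0 GPa, ρ = 4510 kg/m³
  material Y: E = 3.242 GPa, ρ = 1120 kg/m³
  material W: E = 358.5 GPa, ρ = 3910 kg/m³
  material W: M = 4.84×10⁻³
  material J: M = 2.33×10⁻³
  material U: M = 1.76×10⁻³
  material Y: M = 1.61×10⁻³
The maximum is for material W.

material W, M = 4.84×10⁻³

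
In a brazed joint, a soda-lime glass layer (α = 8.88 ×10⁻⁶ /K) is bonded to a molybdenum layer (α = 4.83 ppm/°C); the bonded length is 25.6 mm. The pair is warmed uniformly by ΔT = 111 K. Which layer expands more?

soda-lime glass

α(soda-lime glass) = 8.88×10⁻⁶/K vs α(molybdenum) = 4.83×10⁻⁶/K.
Higher α expands more for the same ΔT: soda-lime glass.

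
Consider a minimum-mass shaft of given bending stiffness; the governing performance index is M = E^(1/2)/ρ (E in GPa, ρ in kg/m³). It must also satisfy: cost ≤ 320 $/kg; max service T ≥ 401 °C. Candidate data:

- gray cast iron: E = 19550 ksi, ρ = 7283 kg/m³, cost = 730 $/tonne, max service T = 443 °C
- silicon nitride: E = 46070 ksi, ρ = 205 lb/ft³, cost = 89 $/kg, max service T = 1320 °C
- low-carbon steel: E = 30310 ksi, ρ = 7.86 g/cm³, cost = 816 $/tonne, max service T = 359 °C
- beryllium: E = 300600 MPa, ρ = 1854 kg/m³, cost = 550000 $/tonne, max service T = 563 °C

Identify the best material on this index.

silicon nitride

Screen on constraints: cost ≤ 320 $/kg; max service T ≥ 401 °C. Survivors: gray cast iron, silicon nitride.
Normalizing units and computing the index:
  gray cast iron: E = 134.8 GPa, ρ = 7283 kg/m³
  silicon nitride: E = 317.6 GPa, ρ = 3284 kg/m³
  silicon nitride: M = 5.43×10⁻³
  gray cast iron: M = 1.59×10⁻³
Silicon nitride has the largest M.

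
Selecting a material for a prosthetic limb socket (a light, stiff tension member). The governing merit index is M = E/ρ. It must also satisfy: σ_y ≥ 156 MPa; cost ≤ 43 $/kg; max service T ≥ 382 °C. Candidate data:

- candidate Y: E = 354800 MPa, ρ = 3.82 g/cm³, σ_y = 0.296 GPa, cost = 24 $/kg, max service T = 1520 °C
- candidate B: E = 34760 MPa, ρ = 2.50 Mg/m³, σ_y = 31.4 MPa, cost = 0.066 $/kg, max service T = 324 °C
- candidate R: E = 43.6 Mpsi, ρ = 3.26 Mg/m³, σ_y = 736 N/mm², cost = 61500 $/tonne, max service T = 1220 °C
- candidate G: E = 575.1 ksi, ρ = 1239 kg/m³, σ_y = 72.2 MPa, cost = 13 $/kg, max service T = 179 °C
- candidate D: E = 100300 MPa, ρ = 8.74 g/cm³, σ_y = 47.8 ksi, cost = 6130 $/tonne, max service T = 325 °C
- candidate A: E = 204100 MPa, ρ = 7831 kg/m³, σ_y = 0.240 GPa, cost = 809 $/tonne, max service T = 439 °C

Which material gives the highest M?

Screen on constraints: σ_y ≥ 156 MPa; cost ≤ 43 $/kg; max service T ≥ 382 °C. Survivors: candidate Y, candidate A.
Convert each candidate to consistent units, then evaluate M:
  candidate Y: E = 354.8 GPa, ρ = 3820 kg/m³
  candidate A: E = 204.1 GPa, ρ = 7831 kg/m³
  candidate Y: M = 92.9 MN·m/kg
  candidate A: M = 26.1 MN·m/kg
Candidate Y has the largest M.

candidate Y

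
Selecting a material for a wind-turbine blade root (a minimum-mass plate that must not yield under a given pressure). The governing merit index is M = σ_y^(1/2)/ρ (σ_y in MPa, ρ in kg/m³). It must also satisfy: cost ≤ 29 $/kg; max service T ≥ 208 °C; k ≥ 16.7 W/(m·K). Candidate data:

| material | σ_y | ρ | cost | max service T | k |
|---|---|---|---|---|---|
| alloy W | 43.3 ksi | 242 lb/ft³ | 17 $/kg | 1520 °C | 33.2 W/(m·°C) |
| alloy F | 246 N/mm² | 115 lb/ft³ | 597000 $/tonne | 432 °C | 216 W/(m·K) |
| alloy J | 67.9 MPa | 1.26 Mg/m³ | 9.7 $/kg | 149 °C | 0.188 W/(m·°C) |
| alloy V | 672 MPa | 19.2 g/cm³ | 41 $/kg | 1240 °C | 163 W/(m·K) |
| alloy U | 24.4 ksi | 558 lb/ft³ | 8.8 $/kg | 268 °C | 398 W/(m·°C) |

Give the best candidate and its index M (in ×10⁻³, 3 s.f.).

Screen on constraints: cost ≤ 29 $/kg; max service T ≥ 208 °C; k ≥ 16.7 W/(m·K). Survivors: alloy W, alloy U.
In SI units:
  alloy W: σ_y = 298.5 MPa, ρ = 3876 kg/m³
  alloy U: σ_y = 168.2 MPa, ρ = 8938 kg/m³
  alloy W: M = 4.46×10⁻³
  alloy U: M = 1.45×10⁻³
Alloy W has the largest M.

alloy W, M = 4.46×10⁻³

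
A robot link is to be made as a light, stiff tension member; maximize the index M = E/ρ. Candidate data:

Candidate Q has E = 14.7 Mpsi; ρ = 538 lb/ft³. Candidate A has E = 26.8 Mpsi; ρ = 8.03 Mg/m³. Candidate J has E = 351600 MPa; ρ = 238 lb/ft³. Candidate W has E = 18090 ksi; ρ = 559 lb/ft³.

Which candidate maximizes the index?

candidate J

Normalizing units and computing the index:
  candidate Q: E = 101.4 GPa, ρ = 8618 kg/m³
  candidate A: E = 184.8 GPa, ρ = 8030 kg/m³
  candidate J: E = 351.6 GPa, ρ = 3812 kg/m³
  candidate W: E = 124.7 GPa, ρ = 8954 kg/m³
  candidate J: M = 92.2 MN·m/kg
  candidate A: M = 23.0 MN·m/kg
  candidate W: M = 13.9 MN·m/kg
  candidate Q: M = 11.8 MN·m/kg
Candidate J has the largest M.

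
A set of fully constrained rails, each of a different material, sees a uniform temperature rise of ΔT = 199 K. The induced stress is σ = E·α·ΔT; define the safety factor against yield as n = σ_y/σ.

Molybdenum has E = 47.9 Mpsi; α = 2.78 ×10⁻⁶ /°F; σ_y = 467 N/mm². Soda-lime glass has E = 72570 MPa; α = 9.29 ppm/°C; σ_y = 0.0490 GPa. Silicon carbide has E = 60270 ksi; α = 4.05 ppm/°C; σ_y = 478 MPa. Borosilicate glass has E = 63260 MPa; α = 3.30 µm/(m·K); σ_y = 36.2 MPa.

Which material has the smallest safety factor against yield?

In consistent units (E in GPa, α in ×10⁻⁶/K, σ_y in MPa):
  molybdenum: E = 330.3, α = 5.00, σ_y = 467.0 → σ = 329 MPa, n = 1.42
  soda-lime glass: E = 72.57, α = 9.29, σ_y = 49.00 → σ = 134 MPa, n = 0.365
  silicon carbide: E = 415.5, α = 4.05, σ_y = 478.0 → σ = 335 MPa, n = 1.43
  borosilicate glass: E = 63.26, α = 3.30, σ_y = 36.20 → σ = 41.5 MPa, n = 0.871
Smallest n: soda-lime glass with n = 0.365.

soda-lime glass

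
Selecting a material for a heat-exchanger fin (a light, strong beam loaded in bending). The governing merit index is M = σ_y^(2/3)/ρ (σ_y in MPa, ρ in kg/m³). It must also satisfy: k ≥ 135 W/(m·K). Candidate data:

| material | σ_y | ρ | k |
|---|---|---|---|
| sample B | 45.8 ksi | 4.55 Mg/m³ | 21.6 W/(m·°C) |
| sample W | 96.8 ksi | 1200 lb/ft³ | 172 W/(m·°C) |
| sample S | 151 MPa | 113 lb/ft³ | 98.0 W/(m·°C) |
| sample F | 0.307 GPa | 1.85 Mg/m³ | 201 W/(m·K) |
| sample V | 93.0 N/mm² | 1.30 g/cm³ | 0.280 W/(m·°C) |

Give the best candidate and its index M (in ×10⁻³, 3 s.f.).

Screen on constraints: k ≥ 135 W/(m·K). Survivors: sample W, sample F.
Normalizing units and computing the index:
  sample W: σ_y = 667.4 MPa, ρ = 19220 kg/m³
  sample F: σ_y = 307.0 MPa, ρ = 1850 kg/m³
  sample F: M = 24.6×10⁻³
  sample W: M = 3.97×10⁻³
Highest index: sample F.

sample F, M = 24.6×10⁻³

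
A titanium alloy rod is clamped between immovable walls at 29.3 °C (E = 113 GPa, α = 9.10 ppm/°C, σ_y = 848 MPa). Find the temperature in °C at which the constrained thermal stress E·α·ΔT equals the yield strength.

E·α·ΔT = 848.0 MPa ⇒ ΔT = 848.0 / (113.0×10³ × 9.10×10⁻⁶) = 824.7 K.
T = 29.3 + 824.7 = 854.0 °C.

854 °C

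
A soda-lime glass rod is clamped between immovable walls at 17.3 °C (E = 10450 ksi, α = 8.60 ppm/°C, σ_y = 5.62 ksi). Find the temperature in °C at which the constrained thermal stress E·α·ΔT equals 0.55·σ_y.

51.7 °C

E = 10450 ksi = 72.05 GPa.
σ_y = 5.62 ksi = 38.75 MPa.
E·α·ΔT = 21.31 MPa ⇒ ΔT = 21.31 / (72.05×10³ × 8.60×10⁻⁶) = 34.39 K.
T = 17.3 + 34.39 = 51.69 °C.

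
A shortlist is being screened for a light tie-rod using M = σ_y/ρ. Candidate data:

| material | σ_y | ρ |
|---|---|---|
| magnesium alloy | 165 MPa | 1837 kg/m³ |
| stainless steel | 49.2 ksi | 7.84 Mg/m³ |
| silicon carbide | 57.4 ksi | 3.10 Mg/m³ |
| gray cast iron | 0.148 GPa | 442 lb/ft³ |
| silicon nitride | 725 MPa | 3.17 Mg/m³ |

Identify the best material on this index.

silicon nitride

Normalizing units and computing the index:
  magnesium alloy: σ_y = 165.0 MPa, ρ = 1837 kg/m³
  stainless steel: σ_y = 339.2 MPa, ρ = 7840 kg/m³
  silicon carbide: σ_y = 395.8 MPa, ρ = 3100 kg/m³
  gray cast iron: σ_y = 148.0 MPa, ρ = 7080 kg/m³
  silicon nitride: σ_y = 725.0 MPa, ρ = 3170 kg/m³
  silicon nitride: M = 229 kN·m/kg
  silicon carbide: M = 128 kN·m/kg
  magnesium alloy: M = 89.8 kN·m/kg
  stainless steel: M = 43.3 kN·m/kg
  gray cast iron: M = 20.9 kN·m/kg
Silicon nitride has the largest M.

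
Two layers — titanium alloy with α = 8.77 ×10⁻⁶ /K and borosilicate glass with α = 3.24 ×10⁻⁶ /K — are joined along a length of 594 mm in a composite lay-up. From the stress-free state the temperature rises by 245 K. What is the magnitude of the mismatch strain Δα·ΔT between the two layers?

1.35×10⁻³

Δα = |8.77 − 3.24|×10⁻⁶/K = 5.53×10⁻⁶/K.
Mismatch strain = Δα·ΔT = 5.53×10⁻⁶ × 245.0 = 1.35×10⁻³.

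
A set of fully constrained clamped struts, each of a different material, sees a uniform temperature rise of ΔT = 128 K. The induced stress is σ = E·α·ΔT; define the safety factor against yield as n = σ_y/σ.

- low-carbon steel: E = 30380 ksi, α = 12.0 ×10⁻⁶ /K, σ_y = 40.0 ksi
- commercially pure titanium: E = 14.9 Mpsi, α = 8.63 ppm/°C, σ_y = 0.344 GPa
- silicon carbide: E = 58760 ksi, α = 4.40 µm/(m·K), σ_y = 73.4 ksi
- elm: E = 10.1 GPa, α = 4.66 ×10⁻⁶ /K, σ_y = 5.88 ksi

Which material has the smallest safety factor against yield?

low-carbon steel

With everything in SI (GPa, ×10⁻⁶/K, MPa):
  low-carbon steel: E = 209.5, α = 12.0, σ_y = 275.8 → σ = 322 MPa, n = 0.857
  commercially pure titanium: E = 102.7, α = 8.63, σ_y = 344.0 → σ = 113 MPa, n = 3.03
  silicon carbide: E = 405.1, α = 4.40, σ_y = 506.1 → σ = 228 MPa, n = 2.22
  elm: E = 10.10, α = 4.66, σ_y = 40.54 → σ = 6.02 MPa, n = 6.73
Smallest n: low-carbon steel with n = 0.857.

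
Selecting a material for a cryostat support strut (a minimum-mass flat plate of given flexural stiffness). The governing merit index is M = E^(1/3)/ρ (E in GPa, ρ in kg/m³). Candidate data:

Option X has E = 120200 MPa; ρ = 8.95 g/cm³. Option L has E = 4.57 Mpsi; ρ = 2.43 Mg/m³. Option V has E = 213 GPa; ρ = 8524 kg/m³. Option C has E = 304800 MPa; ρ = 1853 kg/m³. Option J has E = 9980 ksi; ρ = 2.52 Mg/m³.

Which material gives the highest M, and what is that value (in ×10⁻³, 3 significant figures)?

Normalizing units and computing the index:
  option X: E = 120.2 GPa, ρ = 8950 kg/m³
  option L: E = 31.51 GPa, ρ = 2430 kg/m³
  option V: E = 213.0 GPa, ρ = 8524 kg/m³
  option C: E = 304.8 GPa, ρ = 1853 kg/m³
  option J: E = 68.81 GPa, ρ = 2520 kg/m³
  option C: M = 3.63×10⁻³
  option J: M = 1.63×10⁻³
  option L: M = 1.30×10⁻³
  option V: M = 0.701×10⁻³
  option X: M = 0.551×10⁻³
Highest index: option C.

option C, M = 3.63×10⁻³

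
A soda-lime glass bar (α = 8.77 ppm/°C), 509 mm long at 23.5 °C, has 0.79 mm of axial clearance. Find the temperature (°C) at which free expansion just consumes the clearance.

α·L₀·ΔT = 0.79 mm ⇒ ΔT = 0.79 / (8.77×10⁻⁶ × 509.0) = 177.0 K.
T = 23.5 + 177.0 = 200.5 °C.

200 °C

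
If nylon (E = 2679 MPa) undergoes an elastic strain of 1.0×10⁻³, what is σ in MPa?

E = 2679 MPa = 2.679 GPa.
σ = E·ε = 2679 MPa × 1.0×10⁻³ = 2.68 MPa.

2.68 MPa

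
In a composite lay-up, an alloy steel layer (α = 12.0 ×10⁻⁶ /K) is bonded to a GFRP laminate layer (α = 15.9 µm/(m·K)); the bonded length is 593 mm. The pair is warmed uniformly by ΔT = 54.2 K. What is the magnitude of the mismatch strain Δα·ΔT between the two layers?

2.11×10⁻⁴

Δα = |12.0 − 15.9|×10⁻⁶/K = 3.90×10⁻⁶/K.
Mismatch strain = Δα·ΔT = 3.90×10⁻⁶ × 54.2 = 2.11×10⁻⁴.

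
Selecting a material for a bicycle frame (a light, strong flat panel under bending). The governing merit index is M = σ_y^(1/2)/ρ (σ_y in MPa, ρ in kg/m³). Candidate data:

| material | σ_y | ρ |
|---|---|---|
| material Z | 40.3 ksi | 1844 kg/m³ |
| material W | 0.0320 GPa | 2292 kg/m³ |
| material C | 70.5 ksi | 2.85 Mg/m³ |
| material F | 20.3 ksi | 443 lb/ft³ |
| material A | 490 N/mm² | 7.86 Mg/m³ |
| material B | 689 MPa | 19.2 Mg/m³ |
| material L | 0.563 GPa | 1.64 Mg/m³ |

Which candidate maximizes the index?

Normalizing units and computing the index:
  material Z: σ_y = 277.9 MPa, ρ = 1844 kg/m³
  material W: σ_y = 32.00 MPa, ρ = 2292 kg/m³
  material C: σ_y = 486.1 MPa, ρ = 2850 kg/m³
  material F: σ_y = 140.0 MPa, ρ = 7096 kg/m³
  material A: σ_y = 490.0 MPa, ρ = 7860 kg/m³
  material B: σ_y = 689.0 MPa, ρ = 19200 kg/m³
  material L: σ_y = 563.0 MPa, ρ = 1640 kg/m³
  material L: M = 14.5×10⁻³
  material Z: M = 9.04×10⁻³
  material C: M = 7.74×10⁻³
  material A: M = 2.82×10⁻³
  material W: M = 2.47×10⁻³
  material F: M = 1.67×10⁻³
  material B: M = 1.37×10⁻³
Highest index: material L.

material L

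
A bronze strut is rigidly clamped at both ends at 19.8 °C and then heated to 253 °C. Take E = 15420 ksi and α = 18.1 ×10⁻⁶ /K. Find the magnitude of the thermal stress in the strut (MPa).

E = 15420 ksi = 106.3 GPa.
ΔT = 233.2 K. Constrained thermal stress σ = E·α·ΔT = 106.3×10³ MPa × 18.1×10⁻⁶ × 233.2 = 449 MPa (compressive).

449 MPa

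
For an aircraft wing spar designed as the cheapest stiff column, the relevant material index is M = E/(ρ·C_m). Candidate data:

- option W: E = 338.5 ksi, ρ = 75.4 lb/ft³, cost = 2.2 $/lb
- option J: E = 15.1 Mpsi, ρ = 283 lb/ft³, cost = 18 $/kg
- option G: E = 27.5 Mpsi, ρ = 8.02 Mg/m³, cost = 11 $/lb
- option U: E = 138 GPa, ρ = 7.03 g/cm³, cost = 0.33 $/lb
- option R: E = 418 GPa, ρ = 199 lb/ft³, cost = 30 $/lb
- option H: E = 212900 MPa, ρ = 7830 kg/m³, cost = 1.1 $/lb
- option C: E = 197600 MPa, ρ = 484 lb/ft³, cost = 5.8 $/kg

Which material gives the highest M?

option U

Convert each candidate to consistent units, then evaluate M:
  option W: E = 2.334 GPa, ρ = 1208 kg/m³, cost = 4.850 $/kg
  option J: E = 104.1 GPa, ρ = 4533 kg/m³, cost = 18.00 $/kg
  option G: E = 189.6 GPa, ρ = 8020 kg/m³, cost = 24.25 $/kg
  option U: E = 138.0 GPa, ρ = 7030 kg/m³, cost = 0.7275 $/kg
  option R: E = 418.0 GPa, ρ = 3188 kg/m³, cost = 66.14 $/kg
  option H: E = 212.9 GPa, ρ = 7830 kg/m³, cost = 2.425 $/kg
  option C: E = 197.6 GPa, ρ = 7753 kg/m³, cost = 5.800 $/kg
  option U: M = 27.0 MN·m per $
  option H: M = 11.2 MN·m per $
  option C: M = 4.39 MN·m per $
  option R: M = 1.98 MN·m per $
  option J: M = 1.28 MN·m per $
  option G: M = 0.975 MN·m per $
  option W: M = 0.398 MN·m per $
Highest index: option U.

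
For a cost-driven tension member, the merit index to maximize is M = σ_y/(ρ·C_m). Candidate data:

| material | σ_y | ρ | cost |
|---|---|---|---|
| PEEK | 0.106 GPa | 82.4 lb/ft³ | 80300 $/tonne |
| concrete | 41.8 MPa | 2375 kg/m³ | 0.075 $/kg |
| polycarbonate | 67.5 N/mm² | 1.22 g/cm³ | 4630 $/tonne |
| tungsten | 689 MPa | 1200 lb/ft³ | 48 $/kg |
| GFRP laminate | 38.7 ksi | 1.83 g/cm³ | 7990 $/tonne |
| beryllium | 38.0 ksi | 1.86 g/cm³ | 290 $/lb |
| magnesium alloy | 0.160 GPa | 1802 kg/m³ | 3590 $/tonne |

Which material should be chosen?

In SI units:
  PEEK: σ_y = 106.0 MPa, ρ = 1320 kg/m³, cost = 80.30 $/kg
  concrete: σ_y = 41.80 MPa, ρ = 2375 kg/m³, cost = 0.07500 $/kg
  polycarbonate: σ_y = 67.50 MPa, ρ = 1220 kg/m³, cost = 4.630 $/kg
  tungsten: σ_y = 689.0 MPa, ρ = 19220 kg/m³, cost = 48.00 $/kg
  GFRP laminate: σ_y = 266.8 MPa, ρ = 1830 kg/m³, cost = 7.990 $/kg
  beryllium: σ_y = 262.0 MPa, ρ = 1860 kg/m³, cost = 639.3 $/kg
  magnesium alloy: σ_y = 160.0 MPa, ρ = 1802 kg/m³, cost = 3.590 $/kg
  concrete: M = 235 kN·m per $
  magnesium alloy: M = 24.7 kN·m per $
  GFRP laminate: M = 18.2 kN·m per $
  polycarbonate: M = 11.9 kN·m per $
  PEEK: M = 1.00 kN·m per $
  tungsten: M = 0.747 kN·m per $
  beryllium: M = 0.220 kN·m per $
Concrete has the largest M.

concrete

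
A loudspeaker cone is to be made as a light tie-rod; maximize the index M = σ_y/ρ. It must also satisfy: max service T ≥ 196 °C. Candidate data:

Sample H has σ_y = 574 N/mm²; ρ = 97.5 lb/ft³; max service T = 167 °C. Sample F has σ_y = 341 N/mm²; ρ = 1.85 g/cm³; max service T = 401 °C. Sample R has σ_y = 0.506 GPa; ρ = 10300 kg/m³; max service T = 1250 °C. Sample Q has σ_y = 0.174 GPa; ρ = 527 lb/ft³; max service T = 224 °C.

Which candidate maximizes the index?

sample F

Screen on constraints: max service T ≥ 196 °C. Survivors: sample F, sample R, sample Q.
Convert each candidate to consistent units, then evaluate M:
  sample F: σ_y = 341.0 MPa, ρ = 1850 kg/m³
  sample R: σ_y = 506.0 MPa, ρ = 10300 kg/m³
  sample Q: σ_y = 174.0 MPa, ρ = 8442 kg/m³
  sample F: M = 184 kN·m/kg
  sample R: M = 49.1 kN·m/kg
  sample Q: M = 20.6 kN·m/kg
Highest index: sample F.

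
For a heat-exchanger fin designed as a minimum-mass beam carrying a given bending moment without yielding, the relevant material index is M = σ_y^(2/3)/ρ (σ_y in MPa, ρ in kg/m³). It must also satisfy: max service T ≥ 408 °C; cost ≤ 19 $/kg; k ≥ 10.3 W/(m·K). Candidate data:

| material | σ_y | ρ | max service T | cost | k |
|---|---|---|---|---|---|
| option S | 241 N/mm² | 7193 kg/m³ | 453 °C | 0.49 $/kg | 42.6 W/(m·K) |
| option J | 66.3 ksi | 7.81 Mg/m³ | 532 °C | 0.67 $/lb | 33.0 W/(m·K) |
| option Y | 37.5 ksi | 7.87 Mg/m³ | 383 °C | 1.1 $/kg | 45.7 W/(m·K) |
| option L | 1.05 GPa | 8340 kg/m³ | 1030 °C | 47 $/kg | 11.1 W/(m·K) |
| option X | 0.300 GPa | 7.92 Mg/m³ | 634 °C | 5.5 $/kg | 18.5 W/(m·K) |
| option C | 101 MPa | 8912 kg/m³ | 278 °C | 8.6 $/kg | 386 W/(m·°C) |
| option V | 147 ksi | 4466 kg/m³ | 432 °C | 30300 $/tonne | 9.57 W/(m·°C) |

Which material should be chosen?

Screen on constraints: max service T ≥ 408 °C; cost ≤ 19 $/kg; k ≥ 10.3 W/(m·K). Survivors: option S, option J, option X.
Putting every candidate on a common basis:
  option S: σ_y = 241.0 MPa, ρ = 7193 kg/m³
  option J: σ_y = 457.1 MPa, ρ = 7810 kg/m³
  option X: σ_y = 300.0 MPa, ρ = 7920 kg/m³
  option J: M = 7.60×10⁻³
  option X: M = 5.66×10⁻³
  option S: M = 5.38×10⁻³
The maximum is for option J.

option J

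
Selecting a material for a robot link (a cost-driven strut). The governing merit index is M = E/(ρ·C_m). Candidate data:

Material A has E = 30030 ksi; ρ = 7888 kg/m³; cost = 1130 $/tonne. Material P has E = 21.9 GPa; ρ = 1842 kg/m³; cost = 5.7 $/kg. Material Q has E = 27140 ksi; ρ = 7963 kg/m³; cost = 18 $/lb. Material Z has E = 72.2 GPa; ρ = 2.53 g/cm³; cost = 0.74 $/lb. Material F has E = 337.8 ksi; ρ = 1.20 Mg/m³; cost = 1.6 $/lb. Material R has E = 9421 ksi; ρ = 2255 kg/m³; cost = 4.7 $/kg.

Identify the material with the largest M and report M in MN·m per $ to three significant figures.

After converting to SI:
  material A: E = 207.0 GPa, ρ = 7888 kg/m³, cost = 1.130 $/kg
  material P: E = 21.90 GPa, ρ = 1842 kg/m³, cost = 5.700 $/kg
  material Q: E = 187.1 GPa, ρ = 7963 kg/m³, cost = 39.68 $/kg
  material Z: E = 72.20 GPa, ρ = 2530 kg/m³, cost = 1.631 $/kg
  material F: E = 2.329 GPa, ρ = 1200 kg/m³, cost = 3.527 $/kg
  material R: E = 64.96 GPa, ρ = 2255 kg/m³, cost = 4.700 $/kg
  material A: M = 23.2 MN·m per $
  material Z: M = 17.5 MN·m per $
  material R: M = 6.13 MN·m per $
  material P: M = 2.09 MN·m per $
  material Q: M = 0.592 MN·m per $
  material F: M = 0.550 MN·m per $
Material A ranks first.

material A, M = 23.2 MN·m per $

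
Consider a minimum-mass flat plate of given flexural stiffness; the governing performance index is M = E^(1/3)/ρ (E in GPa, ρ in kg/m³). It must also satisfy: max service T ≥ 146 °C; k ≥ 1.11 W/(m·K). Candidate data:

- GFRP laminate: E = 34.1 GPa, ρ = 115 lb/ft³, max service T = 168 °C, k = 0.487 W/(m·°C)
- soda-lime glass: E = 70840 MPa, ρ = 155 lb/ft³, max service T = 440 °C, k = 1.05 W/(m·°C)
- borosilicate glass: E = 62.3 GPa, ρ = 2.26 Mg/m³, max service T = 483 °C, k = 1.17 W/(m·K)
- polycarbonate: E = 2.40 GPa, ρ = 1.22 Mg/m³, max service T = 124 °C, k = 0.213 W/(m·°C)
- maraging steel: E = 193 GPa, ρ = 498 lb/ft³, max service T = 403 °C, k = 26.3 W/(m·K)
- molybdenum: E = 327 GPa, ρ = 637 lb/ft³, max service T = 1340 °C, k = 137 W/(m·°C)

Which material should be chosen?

Screen on constraints: max service T ≥ 146 °C; k ≥ 1.11 W/(m·K). Survivors: borosilicate glass, maraging steel, molybdenum.
Normalizing units and computing the index:
  borosilicate glass: E = 62.30 GPa, ρ = 2260 kg/m³
  maraging steel: E = 193.0 GPa, ρ = 7977 kg/m³
  molybdenum: E = 327.0 GPa, ρ = 10200 kg/m³
  borosilicate glass: M = 1.75×10⁻³
  maraging steel: M = 0.724×10⁻³
  molybdenum: M = 0.675×10⁻³
Borosilicate glass has the largest M.

borosilicate glass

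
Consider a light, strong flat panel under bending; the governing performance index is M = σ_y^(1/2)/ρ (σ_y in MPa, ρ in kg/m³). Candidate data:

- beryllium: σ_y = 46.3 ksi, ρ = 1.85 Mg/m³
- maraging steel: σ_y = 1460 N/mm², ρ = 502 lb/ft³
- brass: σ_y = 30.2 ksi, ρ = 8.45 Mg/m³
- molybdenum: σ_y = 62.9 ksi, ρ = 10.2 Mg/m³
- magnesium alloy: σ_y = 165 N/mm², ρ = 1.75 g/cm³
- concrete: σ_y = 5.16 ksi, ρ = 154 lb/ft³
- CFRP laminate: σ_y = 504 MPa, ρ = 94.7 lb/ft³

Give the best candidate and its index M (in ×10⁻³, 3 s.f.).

CFRP laminate, M = 14.8×10⁻³

Normalizing units and computing the index:
  beryllium: σ_y = 319.2 MPa, ρ = 1850 kg/m³
  maraging steel: σ_y = 1460 MPa, ρ = 8041 kg/m³
  brass: σ_y = 208.2 MPa, ρ = 8450 kg/m³
  molybdenum: σ_y = 433.7 MPa, ρ = 10200 kg/m³
  magnesium alloy: σ_y = 165.0 MPa, ρ = 1750 kg/m³
  concrete: σ_y = 35.58 MPa, ρ = 2467 kg/m³
  CFRP laminate: σ_y = 504.0 MPa, ρ = 1517 kg/m³
  CFRP laminate: M = 14.8×10⁻³
  beryllium: M = 9.66×10⁻³
  magnesium alloy: M = 7.34×10⁻³
  maraging steel: M = 4.75×10⁻³
  concrete: M = 2.42×10⁻³
  molybdenum: M = 2.04×10⁻³
  brass: M = 1.71×10⁻³
The maximum is for CFRP laminate.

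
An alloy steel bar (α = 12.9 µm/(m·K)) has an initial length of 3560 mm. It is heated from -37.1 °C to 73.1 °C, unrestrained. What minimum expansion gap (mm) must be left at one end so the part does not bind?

5.06 mm

ΔT = 73.1 − (-37.1) = 110.2 K.
ΔL = α·L₀·ΔT = 12.9×10⁻⁶ × 3560 mm × 110.2 K = 5.06 mm.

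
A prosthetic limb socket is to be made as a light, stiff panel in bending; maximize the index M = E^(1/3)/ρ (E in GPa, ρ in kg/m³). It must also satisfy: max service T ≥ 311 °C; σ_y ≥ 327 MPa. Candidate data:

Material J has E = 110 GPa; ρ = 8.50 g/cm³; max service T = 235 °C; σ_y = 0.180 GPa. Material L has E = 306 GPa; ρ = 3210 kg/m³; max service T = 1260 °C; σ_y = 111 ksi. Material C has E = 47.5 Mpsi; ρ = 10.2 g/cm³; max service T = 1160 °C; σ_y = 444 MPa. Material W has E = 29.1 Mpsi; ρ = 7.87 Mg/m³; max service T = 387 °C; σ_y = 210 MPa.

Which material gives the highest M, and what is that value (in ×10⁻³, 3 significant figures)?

material L, M = 2.10×10⁻³

Screen on constraints: max service T ≥ 311 °C; σ_y ≥ 327 MPa. Survivors: material L, material C.
Normalizing units and computing the index:
  material L: E = 306.0 GPa, ρ = 3210 kg/m³
  material C: E = 327.5 GPa, ρ = 10200 kg/m³
  material L: M = 2.10×10⁻³
  material C: M = 0.676×10⁻³
Material L has the largest M.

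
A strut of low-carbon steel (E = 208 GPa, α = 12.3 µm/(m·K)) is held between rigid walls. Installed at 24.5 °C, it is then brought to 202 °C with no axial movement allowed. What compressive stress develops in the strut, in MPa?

ΔT = 177.5 K. Constrained thermal stress σ = E·α·ΔT = 208.0×10³ MPa × 12.3×10⁻⁶ × 177.5 = 454 MPa (compressive).

454 MPa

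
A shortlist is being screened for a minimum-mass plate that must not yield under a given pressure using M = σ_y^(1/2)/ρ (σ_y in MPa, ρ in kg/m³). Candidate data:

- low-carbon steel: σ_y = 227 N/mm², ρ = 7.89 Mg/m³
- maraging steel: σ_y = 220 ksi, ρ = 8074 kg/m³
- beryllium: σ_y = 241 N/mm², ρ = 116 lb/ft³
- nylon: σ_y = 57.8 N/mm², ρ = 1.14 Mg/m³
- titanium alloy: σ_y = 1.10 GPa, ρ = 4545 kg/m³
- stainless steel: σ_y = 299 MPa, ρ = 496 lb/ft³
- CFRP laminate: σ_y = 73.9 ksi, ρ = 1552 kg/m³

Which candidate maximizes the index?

CFRP laminate

In SI units:
  low-carbon steel: σ_y = 227.0 MPa, ρ = 7890 kg/m³
  maraging steel: σ_y = 1517 MPa, ρ = 8074 kg/m³
  beryllium: σ_y = 241.0 MPa, ρ = 1858 kg/m³
  nylon: σ_y = 57.80 MPa, ρ = 1140 kg/m³
  titanium alloy: σ_y = 1100 MPa, ρ = 4545 kg/m³
  stainless steel: σ_y = 299.0 MPa, ρ = 7945 kg/m³
  CFRP laminate: σ_y = 509.5 MPa, ρ = 1552 kg/m³
  CFRP laminate: M = 14.5×10⁻³
  beryllium: M = 8.35×10⁻³
  titanium alloy: M = 7.30×10⁻³
  nylon: M = 6.67×10⁻³
  maraging steel: M = 4.82×10⁻³
  stainless steel: M = 2.18×10⁻³
  low-carbon steel: M = 1.91×10⁻³
Highest index: CFRP laminate.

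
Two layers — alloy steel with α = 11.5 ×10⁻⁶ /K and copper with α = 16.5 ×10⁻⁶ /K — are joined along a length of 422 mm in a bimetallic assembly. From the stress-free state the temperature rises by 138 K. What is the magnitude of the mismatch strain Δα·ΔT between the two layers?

Δα = |11.5 − 16.5|×10⁻⁶/K = 5.00×10⁻⁶/K.
Mismatch strain = Δα·ΔT = 5.00×10⁻⁶ × 138.0 = 6.90×10⁻⁴.

6.90×10⁻⁴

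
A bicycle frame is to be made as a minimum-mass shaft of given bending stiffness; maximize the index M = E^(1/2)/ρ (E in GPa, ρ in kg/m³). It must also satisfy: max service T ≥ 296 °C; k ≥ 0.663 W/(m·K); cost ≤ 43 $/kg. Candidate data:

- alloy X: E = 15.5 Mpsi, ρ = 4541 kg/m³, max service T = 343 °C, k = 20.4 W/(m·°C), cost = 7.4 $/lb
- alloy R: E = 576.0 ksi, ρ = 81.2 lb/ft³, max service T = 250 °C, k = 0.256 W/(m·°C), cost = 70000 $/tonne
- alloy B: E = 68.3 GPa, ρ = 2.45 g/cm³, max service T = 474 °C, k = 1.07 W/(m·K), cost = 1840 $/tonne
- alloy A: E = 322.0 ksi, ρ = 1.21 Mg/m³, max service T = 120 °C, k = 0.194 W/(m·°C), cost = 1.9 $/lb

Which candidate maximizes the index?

Screen on constraints: max service T ≥ 296 °C; k ≥ 0.663 W/(m·K); cost ≤ 43 $/kg. Survivors: alloy X, alloy B.
In SI units:
  alloy X: E = 106.9 GPa, ρ = 4541 kg/m³
  alloy B: E = 68.30 GPa, ρ = 2450 kg/m³
  alloy B: M = 3.37×10⁻³
  alloy X: M = 2.28×10⁻³
Alloy B has the largest M.

alloy B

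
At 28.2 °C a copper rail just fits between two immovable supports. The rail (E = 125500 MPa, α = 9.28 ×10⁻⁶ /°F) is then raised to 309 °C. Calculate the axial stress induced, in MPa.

589 MPa

E = 125500 MPa = 125.5 GPa.
α = 9.28×10⁻⁶/°F × 9/5 = 16.7×10⁻⁶/K.
ΔT = 280.8 K. Constrained thermal stress σ = E·α·ΔT = 125.5×10³ MPa × 16.7×10⁻⁶ × 280.8 = 589 MPa (compressive).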